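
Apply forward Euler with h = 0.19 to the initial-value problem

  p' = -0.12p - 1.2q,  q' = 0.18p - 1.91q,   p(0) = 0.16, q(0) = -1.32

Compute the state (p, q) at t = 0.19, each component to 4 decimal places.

Euler on (p,q): p_{n+1} = p_n + h·p', q_{n+1} = q_n + h·q'.
0.000000: (0.160000, -1.320000); f=(1.564800, 2.550000) → (0.457312, -0.835500)
(p(0.19), q(0.19)) ≈ (0.4573, -0.8355)

0.4573, -0.8355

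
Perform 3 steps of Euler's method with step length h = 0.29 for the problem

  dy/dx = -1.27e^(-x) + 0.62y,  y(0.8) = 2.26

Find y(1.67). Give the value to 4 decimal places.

Euler: y_{n+1} = y_n + h·f(x_n, y_n).
x=0.800000, y=2.260000: f=0.830552 → y ← 2.260000 + 0.29·0.830552 = 2.500860
x=1.090000, y=2.500860: f=1.123538 → y ← 2.500860 + 0.29·1.123538 = 2.826686
x=1.380000, y=2.826686: f=1.433041 → y ← 2.826686 + 0.29·1.433041 = 3.242268
y(1.67) ≈ 3.2423

3.2423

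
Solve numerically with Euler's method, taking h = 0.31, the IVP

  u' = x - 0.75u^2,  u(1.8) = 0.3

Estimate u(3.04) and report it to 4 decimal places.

1.8675

Euler: u_{n+1} = u_n + h·f(x_n, u_n).
x=1.800000, u=0.300000: f=1.732500 → u ← 0.300000 + 0.31·1.732500 = 0.837075
x=2.110000, u=0.837075: f=1.584479 → u ← 0.837075 + 0.31·1.584479 = 1.328264
x=2.420000, u=1.328264: f=1.096787 → u ← 1.328264 + 0.31·1.096787 = 1.668267
x=2.730000, u=1.668267: f=0.642663 → u ← 1.668267 + 0.31·0.642663 = 1.867493
u(3.04) ≈ 1.8675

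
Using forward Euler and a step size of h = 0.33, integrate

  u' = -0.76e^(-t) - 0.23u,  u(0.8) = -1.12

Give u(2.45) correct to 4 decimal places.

Euler: u_{n+1} = u_n + h·f(t_n, u_n).
t=0.800000, u=-1.120000: f=-0.083890 → u ← -1.120000 + 0.33·(-0.083890) = -1.147684
t=1.130000, u=-1.147684: f=0.018462 → u ← -1.147684 + 0.33·0.018462 = -1.141591
t=1.460000, u=-1.141591: f=0.086066 → u ← -1.141591 + 0.33·0.086066 = -1.113189
t=1.790000, u=-1.113189: f=0.129144 → u ← -1.113189 + 0.33·0.129144 = -1.070572
t=2.120000, u=-1.070572: f=0.155007 → u ← -1.070572 + 0.33·0.155007 = -1.019419
u(2.45) ≈ -1.0194

-1.0194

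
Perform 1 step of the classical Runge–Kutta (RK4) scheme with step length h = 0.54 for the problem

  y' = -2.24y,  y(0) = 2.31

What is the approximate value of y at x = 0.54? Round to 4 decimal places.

RK4: k1 = f(x_n, y_n); k2 = f(x_n + h/2, y_n + (h/2)·k1); k3 = f(x_n + h/2, y_n + (h/2)·k2); k4 = f(x_n + h, y_n + h·k3); y_{n+1} = y_n + (h/6)·(k1 + 2k2 + 2k3 + k4).
x=0.000000, y=2.310000:
  k1 = f(0.000000, 2.310000) = -5.174400
  k2 = f(0.270000, 0.912912) = -2.044923
  k3 = f(0.270000, 1.757871) = -3.937631
  k4 = f(0.540000, 0.183679) = -0.411442
  y ← 2.310000 + (0.54/6)·(k1 + 2k2 + 2k3 + k4) = 0.730415
y(0.54) ≈ 0.7304

0.7304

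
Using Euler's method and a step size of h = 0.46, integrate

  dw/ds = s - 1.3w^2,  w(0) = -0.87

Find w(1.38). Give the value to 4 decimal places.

Euler: w_{n+1} = w_n + h·f(s_n, w_n).
s=0.000000, w=-0.870000: f=-0.983970 → w ← -0.870000 + 0.46·(-0.983970) = -1.322626
s=0.460000, w=-1.322626: f=-1.814142 → w ← -1.322626 + 0.46·(-1.814142) = -2.157132
s=0.920000, w=-2.157132: f=-5.129182 → w ← -2.157132 + 0.46·(-5.129182) = -4.516555
w(1.38) ≈ -4.5166

-4.5166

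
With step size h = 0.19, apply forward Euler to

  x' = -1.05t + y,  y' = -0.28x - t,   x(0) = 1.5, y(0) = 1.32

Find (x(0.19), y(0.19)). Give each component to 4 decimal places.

1.7508, 1.2402

Euler on (x,y): x_{n+1} = x_n + h·x', y_{n+1} = y_n + h·y'.
0.000000: (1.500000, 1.320000); f=(1.320000, -0.420000) → (1.750800, 1.240200)
(x(0.19), y(0.19)) ≈ (1.7508, 1.2402)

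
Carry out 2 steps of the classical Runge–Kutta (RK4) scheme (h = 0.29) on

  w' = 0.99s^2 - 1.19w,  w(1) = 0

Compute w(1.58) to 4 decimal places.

RK4: k1 = f(s_n, w_n); k2 = f(s_n + h/2, w_n + (h/2)·k1); k3 = f(s_n + h/2, w_n + (h/2)·k2); k4 = f(s_n + h, w_n + h·k3); w_{n+1} = w_n + (h/6)·(k1 + 2k2 + 2k3 + k4).
s=1.000000, w=0.000000:
  k1 = f(1.000000, 0.000000) = 0.990000
  k2 = f(1.145000, 0.143550) = 1.127090
  k3 = f(1.145000, 0.163428) = 1.103435
  k4 = f(1.290000, 0.319996) = 1.266663
  w ← 0.000000 + (0.29/6)·(k1 + 2k2 + 2k3 + k4) = 0.324690
s=1.290000, w=0.324690:
  k1 = f(1.290000, 0.324690) = 1.261078
  k2 = f(1.435000, 0.507546) = 1.434653
  k3 = f(1.435000, 0.532714) = 1.404703
  k4 = f(1.580000, 0.732053) = 1.600293
  w ← 0.324690 + (0.29/6)·(k1 + 2k2 + 2k3 + k4) = 0.737460
w(1.58) ≈ 0.7375

0.7375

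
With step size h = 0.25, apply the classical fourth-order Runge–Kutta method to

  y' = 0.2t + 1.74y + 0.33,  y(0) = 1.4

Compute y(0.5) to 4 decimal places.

RK4: k1 = f(t_n, y_n); k2 = f(t_n + h/2, y_n + (h/2)·k1); k3 = f(t_n + h/2, y_n + (h/2)·k2); k4 = f(t_n + h, y_n + h·k3); y_{n+1} = y_n + (h/6)·(k1 + 2k2 + 2k3 + k4).
t=0.000000, y=1.400000:
  k1 = f(0.000000, 1.400000) = 2.766000
  k2 = f(0.125000, 1.745750) = 3.392605
  k3 = f(0.125000, 1.824076) = 3.528892
  k4 = f(0.250000, 2.282223) = 4.351068
  y ← 1.400000 + (0.25/6)·(k1 + 2k2 + 2k3 + k4) = 2.273336
t=0.250000, y=2.273336:
  k1 = f(0.250000, 2.273336) = 4.335604
  k2 = f(0.375000, 2.815286) = 5.303598
  k3 = f(0.375000, 2.936286) = 5.514137
  k4 = f(0.500000, 3.651870) = 6.784254
  y ← 2.273336 + (0.25/6)·(k1 + 2k2 + 2k3 + k4) = 3.638141
y(0.5) ≈ 3.6381

3.6381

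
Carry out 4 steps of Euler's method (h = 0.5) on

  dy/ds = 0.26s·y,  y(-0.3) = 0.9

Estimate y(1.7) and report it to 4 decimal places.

1.1192

Euler: y_{n+1} = y_n + h·f(s_n, y_n).
s=-0.300000, y=0.900000: f=-0.070200 → y ← 0.900000 + 0.5·(-0.070200) = 0.864900
s=0.200000, y=0.864900: f=0.044975 → y ← 0.864900 + 0.5·0.044975 = 0.887387
s=0.700000, y=0.887387: f=0.161505 → y ← 0.887387 + 0.5·0.161505 = 0.968140
s=1.200000, y=0.968140: f=0.302060 → y ← 0.968140 + 0.5·0.302060 = 1.119169
y(1.7) ≈ 1.1192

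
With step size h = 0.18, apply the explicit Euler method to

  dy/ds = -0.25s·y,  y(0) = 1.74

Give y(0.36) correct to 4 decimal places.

1.7259

Euler: y_{n+1} = y_n + h·f(s_n, y_n).
s=0.000000, y=1.740000: f=0.000000 → y ← 1.740000 + 0.18·0.000000 = 1.740000
s=0.180000, y=1.740000: f=-0.078300 → y ← 1.740000 + 0.18·(-0.078300) = 1.725906
y(0.36) ≈ 1.7259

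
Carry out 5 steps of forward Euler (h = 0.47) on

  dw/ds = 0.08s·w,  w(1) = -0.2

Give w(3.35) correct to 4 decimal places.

-0.2840

Euler: w_{n+1} = w_n + h·f(s_n, w_n).
s=1.000000, w=-0.200000: f=-0.016000 → w ← -0.200000 + 0.47·(-0.016000) = -0.207520
s=1.470000, w=-0.207520: f=-0.024404 → w ← -0.207520 + 0.47·(-0.024404) = -0.218990
s=1.940000, w=-0.218990: f=-0.033987 → w ← -0.218990 + 0.47·(-0.033987) = -0.234964
s=2.410000, w=-0.234964: f=-0.045301 → w ← -0.234964 + 0.47·(-0.045301) = -0.256256
s=2.880000, w=-0.256256: f=-0.059041 → w ← -0.256256 + 0.47·(-0.059041) = -0.284005
w(3.35) ≈ -0.2840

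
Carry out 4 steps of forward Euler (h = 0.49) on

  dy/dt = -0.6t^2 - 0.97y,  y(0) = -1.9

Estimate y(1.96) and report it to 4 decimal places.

-0.9469

Euler: y_{n+1} = y_n + h·f(t_n, y_n).
t=0.000000, y=-1.900000: f=1.843000 → y ← -1.900000 + 0.49·1.843000 = -0.996930
t=0.490000, y=-0.996930: f=0.822962 → y ← -0.996930 + 0.49·0.822962 = -0.593679
t=0.980000, y=-0.593679: f=-0.000372 → y ← -0.593679 + 0.49·(-0.000372) = -0.593861
t=1.470000, y=-0.593861: f=-0.720495 → y ← -0.593861 + 0.49·(-0.720495) = -0.946903
y(1.96) ≈ -0.9469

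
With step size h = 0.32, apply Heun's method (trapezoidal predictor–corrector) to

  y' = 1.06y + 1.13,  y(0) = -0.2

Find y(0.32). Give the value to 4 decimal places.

Heun: k1 = f(x_n, y_n); k2 = f(x_n + h, y_n + h·k1); y_{n+1} = y_n + (h/2)·(k1 + k2).
x=0.000000, y=-0.200000:
  k1 = f(0.000000, -0.200000) = 0.918000
  k2 = f(0.320000, 0.093760) = 1.229386
  y ← -0.200000 + (0.32/2)·(0.918000 + 1.229386) = 0.143582
y(0.32) ≈ 0.1436

0.1436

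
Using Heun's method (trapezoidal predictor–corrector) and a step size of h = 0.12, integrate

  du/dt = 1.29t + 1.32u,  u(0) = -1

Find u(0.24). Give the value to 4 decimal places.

Heun: k1 = f(t_n, u_n); k2 = f(t_n + h, u_n + h·k1); u_{n+1} = u_n + (h/2)·(k1 + k2).
t=0.000000, u=-1.000000:
  k1 = f(0.000000, -1.000000) = -1.320000
  k2 = f(0.120000, -1.158400) = -1.374288
  u ← -1.000000 + (0.12/2)·(-1.320000 + (-1.374288)) = -1.161657
t=0.120000, u=-1.161657:
  k1 = f(0.120000, -1.161657) = -1.378588
  k2 = f(0.240000, -1.327088) = -1.442156
  u ← -1.161657 + (0.12/2)·(-1.378588 + (-1.442156)) = -1.330902
u(0.24) ≈ -1.3309

-1.3309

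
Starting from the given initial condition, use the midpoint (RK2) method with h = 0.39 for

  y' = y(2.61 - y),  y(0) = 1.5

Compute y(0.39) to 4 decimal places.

2.0589

Midpoint: k1 = f(x_n, y_n); k2 = f(x_n + h/2, y_n + (h/2)·k1); y_{n+1} = y_n + h·k2.
x=0.000000, y=1.500000:
  k1 = f(0.000000, 1.500000) = 1.665000
  k2 = f(0.195000, 1.824675) = 1.432963
  y ← 1.500000 + 0.39·1.432963 = 2.058856
y(0.39) ≈ 2.0589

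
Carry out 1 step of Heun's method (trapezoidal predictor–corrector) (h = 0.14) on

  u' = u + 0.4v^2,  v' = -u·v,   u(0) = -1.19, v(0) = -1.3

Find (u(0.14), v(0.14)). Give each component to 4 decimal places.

-1.2499, -1.5423

Heun on (u,v): k1 = f(t_n, state_n); k2 = f(t_n + h, state_n + h·k1); state_{n+1} = state_n + (h/2)·(k1 + k2).
0.000000: (-1.190000, -1.300000)
  k1 = (-0.514000, -1.547000)
  predictor → (-1.261960, -1.516580)
  k2 = (-0.341954, -1.913863)
  → (-1.249917, -1.542260)
(u(0.14), v(0.14)) ≈ (-1.2499, -1.5423)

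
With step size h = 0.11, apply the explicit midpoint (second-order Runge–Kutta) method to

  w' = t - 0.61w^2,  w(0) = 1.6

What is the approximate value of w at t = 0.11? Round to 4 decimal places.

1.4522

Midpoint: k1 = f(t_n, w_n); k2 = f(t_n + h/2, w_n + (h/2)·k1); w_{n+1} = w_n + h·k2.
t=0.000000, w=1.600000:
  k1 = f(0.000000, 1.600000) = -1.561600
  k2 = f(0.055000, 1.514112) = -1.343446
  w ← 1.600000 + 0.11·(-1.343446) = 1.452221
w(0.11) ≈ 1.4522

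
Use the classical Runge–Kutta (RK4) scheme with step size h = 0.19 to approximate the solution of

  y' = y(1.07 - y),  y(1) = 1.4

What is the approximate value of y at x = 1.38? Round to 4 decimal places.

RK4: k1 = f(x_n, y_n); k2 = f(x_n + h/2, y_n + (h/2)·k1); k3 = f(x_n + h/2, y_n + (h/2)·k2); k4 = f(x_n + h, y_n + h·k3); y_{n+1} = y_n + (h/6)·(k1 + 2k2 + 2k3 + k4).
x=1.000000, y=1.400000:
  k1 = f(1.000000, 1.400000) = -0.462000
  k2 = f(1.095000, 1.356110) = -0.387997
  k3 = f(1.095000, 1.363140) = -0.399591
  k4 = f(1.190000, 1.324078) = -0.336419
  y ← 1.400000 + (0.19/6)·(k1 + 2k2 + 2k3 + k4) = 1.324836
x=1.190000, y=1.324836:
  k1 = f(1.190000, 1.324836) = -0.337616
  k2 = f(1.285000, 1.292763) = -0.287979
  k3 = f(1.285000, 1.297478) = -0.295148
  k4 = f(1.380000, 1.268758) = -0.252176
  y ← 1.324836 + (0.19/6)·(k1 + 2k2 + 2k3 + k4) = 1.269228
y(1.38) ≈ 1.2692

1.2692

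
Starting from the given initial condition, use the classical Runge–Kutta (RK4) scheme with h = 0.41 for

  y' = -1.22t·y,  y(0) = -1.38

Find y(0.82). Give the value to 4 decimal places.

RK4: k1 = f(t_n, y_n); k2 = f(t_n + h/2, y_n + (h/2)·k1); k3 = f(t_n + h/2, y_n + (h/2)·k2); k4 = f(t_n + h, y_n + h·k3); y_{n+1} = y_n + (h/6)·(k1 + 2k2 + 2k3 + k4).
t=0.000000, y=-1.380000:
  k1 = f(0.000000, -1.380000) = 0.000000
  k2 = f(0.205000, -1.380000) = 0.345138
  k3 = f(0.205000, -1.309247) = 0.327443
  k4 = f(0.410000, -1.245749) = 0.623123
  y ← -1.380000 + (0.41/6)·(k1 + 2k2 + 2k3 + k4) = -1.245501
t=0.410000, y=-1.245501:
  k1 = f(0.410000, -1.245501) = 0.622999
  k2 = f(0.615000, -1.117786) = 0.838675
  k3 = f(0.615000, -1.073572) = 0.805501
  k4 = f(0.820000, -0.915245) = 0.915611
  y ← -1.245501 + (0.41/6)·(k1 + 2k2 + 2k3 + k4) = -0.915658
y(0.82) ≈ -0.9157

-0.9157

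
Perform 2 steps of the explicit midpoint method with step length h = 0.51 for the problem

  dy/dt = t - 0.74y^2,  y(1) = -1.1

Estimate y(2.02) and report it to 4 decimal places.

-0.1593

Midpoint: k1 = f(t_n, y_n); k2 = f(t_n + h/2, y_n + (h/2)·k1); y_{n+1} = y_n + h·k2.
t=1.000000, y=-1.100000:
  k1 = f(1.000000, -1.100000) = 0.104600
  k2 = f(1.255000, -1.073327) = 0.402497
  y ← -1.100000 + 0.51·0.402497 = -0.894726
t=1.510000, y=-0.894726:
  k1 = f(1.510000, -0.894726) = 0.917604
  k2 = f(1.765000, -0.660737) = 1.441935
  y ← -0.894726 + 0.51·1.441935 = -0.159339
y(2.02) ≈ -0.1593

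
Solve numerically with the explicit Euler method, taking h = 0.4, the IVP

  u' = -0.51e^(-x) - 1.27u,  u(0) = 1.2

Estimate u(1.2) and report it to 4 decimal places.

Euler: u_{n+1} = u_n + h·f(x_n, u_n).
x=0.000000, u=1.200000: f=-2.034000 → u ← 1.200000 + 0.4·(-2.034000) = 0.386400
x=0.400000, u=0.386400: f=-0.832591 → u ← 0.386400 + 0.4·(-0.832591) = 0.053364
x=0.800000, u=0.053364: f=-0.296929 → u ← 0.053364 + 0.4·(-0.296929) = -0.065408
u(1.2) ≈ -0.0654

-0.0654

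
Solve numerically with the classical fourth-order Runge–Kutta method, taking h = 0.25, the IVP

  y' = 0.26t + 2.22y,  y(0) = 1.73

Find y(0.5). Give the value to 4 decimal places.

5.2952

RK4: k1 = f(t_n, y_n); k2 = f(t_n + h/2, y_n + (h/2)·k1); k3 = f(t_n + h/2, y_n + (h/2)·k2); k4 = f(t_n + h, y_n + h·k3); y_{n+1} = y_n + (h/6)·(k1 + 2k2 + 2k3 + k4).
t=0.000000, y=1.730000:
  k1 = f(0.000000, 1.730000) = 3.840600
  k2 = f(0.125000, 2.210075) = 4.938866
  k3 = f(0.125000, 2.347358) = 5.243635
  k4 = f(0.250000, 3.040909) = 6.815818
  y ← 1.730000 + (0.25/6)·(k1 + 2k2 + 2k3 + k4) = 3.022559
t=0.250000, y=3.022559:
  k1 = f(0.250000, 3.022559) = 6.775081
  k2 = f(0.375000, 3.869444) = 8.687667
  k3 = f(0.375000, 4.108518) = 9.218409
  k4 = f(0.500000, 5.327161) = 11.956298
  y ← 3.022559 + (0.25/6)·(k1 + 2k2 + 2k3 + k4) = 5.295206
y(0.5) ≈ 5.2952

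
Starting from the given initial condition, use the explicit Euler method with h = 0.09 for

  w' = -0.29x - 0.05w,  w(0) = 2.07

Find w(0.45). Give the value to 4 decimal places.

Euler: w_{n+1} = w_n + h·f(x_n, w_n).
x=0.000000, w=2.070000: f=-0.103500 → w ← 2.070000 + 0.09·(-0.103500) = 2.060685
x=0.090000, w=2.060685: f=-0.129134 → w ← 2.060685 + 0.09·(-0.129134) = 2.049063
x=0.180000, w=2.049063: f=-0.154653 → w ← 2.049063 + 0.09·(-0.154653) = 2.035144
x=0.270000, w=2.035144: f=-0.180057 → w ← 2.035144 + 0.09·(-0.180057) = 2.018939
x=0.360000, w=2.018939: f=-0.205347 → w ← 2.018939 + 0.09·(-0.205347) = 2.000458
w(0.45) ≈ 2.0005

2.0005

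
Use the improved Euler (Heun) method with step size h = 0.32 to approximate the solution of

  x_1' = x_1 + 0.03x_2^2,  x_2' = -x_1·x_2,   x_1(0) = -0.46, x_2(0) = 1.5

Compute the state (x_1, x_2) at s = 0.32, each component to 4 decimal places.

-0.6023, 1.7716

Heun on (x_1,x_2): k1 = f(s_n, state_n); k2 = f(s_n + h, state_n + h·k1); state_{n+1} = state_n + (h/2)·(k1 + k2).
0.000000: (-0.460000, 1.500000)
  k1 = (-0.392500, 0.690000)
  predictor → (-0.585600, 1.720800)
  k2 = (-0.496765, 1.007700)
  → (-0.602282, 1.771632)
(x_1(0.32), x_2(0.32)) ≈ (-0.6023, 1.7716)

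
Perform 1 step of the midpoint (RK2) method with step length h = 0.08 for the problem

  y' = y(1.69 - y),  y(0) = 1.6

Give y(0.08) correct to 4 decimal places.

1.6108

Midpoint: k1 = f(x_n, y_n); k2 = f(x_n + h/2, y_n + (h/2)·k1); y_{n+1} = y_n + h·k2.
x=0.000000, y=1.600000:
  k1 = f(0.000000, 1.600000) = 0.144000
  k2 = f(0.040000, 1.605760) = 0.135269
  y ← 1.600000 + 0.08·0.135269 = 1.610822
y(0.08) ≈ 1.6108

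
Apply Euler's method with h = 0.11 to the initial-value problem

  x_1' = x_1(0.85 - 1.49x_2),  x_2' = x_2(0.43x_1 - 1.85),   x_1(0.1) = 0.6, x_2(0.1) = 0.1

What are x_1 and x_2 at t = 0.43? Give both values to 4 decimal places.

Euler on (x_1,x_2): x_1_{n+1} = x_1_n + h·x_1', x_2_{n+1} = x_2_n + h·x_2'.
0.100000: (0.600000, 0.100000); f=(0.420600, -0.159200) → (0.646266, 0.082488)
0.210000: (0.646266, 0.082488); f=(0.469895, -0.129680) → (0.697954, 0.068223)
0.320000: (0.697954, 0.068223); f=(0.522312, -0.105738) → (0.755409, 0.056592)
(x_1(0.43), x_2(0.43)) ≈ (0.7554, 0.0566)

0.7554, 0.0566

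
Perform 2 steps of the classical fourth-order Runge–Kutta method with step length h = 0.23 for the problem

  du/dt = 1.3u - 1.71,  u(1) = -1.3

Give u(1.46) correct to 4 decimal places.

-3.4405

RK4: k1 = f(t_n, u_n); k2 = f(t_n + h/2, u_n + (h/2)·k1); k3 = f(t_n + h/2, u_n + (h/2)·k2); k4 = f(t_n + h, u_n + h·k3); u_{n+1} = u_n + (h/6)·(k1 + 2k2 + 2k3 + k4).
t=1.000000, u=-1.300000:
  k1 = f(1.000000, -1.300000) = -3.400000
  k2 = f(1.115000, -1.691000) = -3.908300
  k3 = f(1.115000, -1.749455) = -3.984291
  k4 = f(1.230000, -2.216387) = -4.591303
  u ← -1.300000 + (0.23/6)·(k1 + 2k2 + 2k3 + k4) = -2.211432
t=1.230000, u=-2.211432:
  k1 = f(1.230000, -2.211432) = -4.584861
  k2 = f(1.345000, -2.738691) = -5.270298
  k3 = f(1.345000, -2.817516) = -5.372771
  k4 = f(1.460000, -3.447169) = -6.191320
  u ← -2.211432 + (0.23/6)·(k1 + 2k2 + 2k3 + k4) = -3.440488
u(1.46) ≈ -3.4405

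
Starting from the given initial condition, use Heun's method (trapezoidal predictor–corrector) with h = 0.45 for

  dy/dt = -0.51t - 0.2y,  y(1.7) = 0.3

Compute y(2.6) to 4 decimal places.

-0.6600

Heun: k1 = f(t_n, y_n); k2 = f(t_n + h, y_n + h·k1); y_{n+1} = y_n + (h/2)·(k1 + k2).
t=1.700000, y=0.300000:
  k1 = f(1.700000, 0.300000) = -0.927000
  k2 = f(2.150000, -0.117150) = -1.073070
  y ← 0.300000 + (0.45/2)·(-0.927000 + (-1.073070)) = -0.150016
t=2.150000, y=-0.150016:
  k1 = f(2.150000, -0.150016) = -1.066497
  k2 = f(2.600000, -0.629939) = -1.200012
  y ← -0.150016 + (0.45/2)·(-1.066497 + (-1.200012)) = -0.659980
y(2.6) ≈ -0.6600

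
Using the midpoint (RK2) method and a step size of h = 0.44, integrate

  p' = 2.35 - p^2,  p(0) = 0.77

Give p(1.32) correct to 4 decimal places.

1.4517

Midpoint: k1 = f(t_n, p_n); k2 = f(t_n + h/2, p_n + (h/2)·k1); p_{n+1} = p_n + h·k2.
t=0.000000, p=0.770000:
  k1 = f(0.000000, 0.770000) = 1.757100
  k2 = f(0.220000, 1.156562) = 1.012364
  p ← 0.770000 + 0.44·1.012364 = 1.215440
t=0.440000, p=1.215440:
  k1 = f(0.440000, 1.215440) = 0.872705
  k2 = f(0.660000, 1.407435) = 0.369126
  p ← 1.215440 + 0.44·0.369126 = 1.377856
t=0.880000, p=1.377856:
  k1 = f(0.880000, 1.377856) = 0.451514
  k2 = f(1.100000, 1.477189) = 0.167914
  p ← 1.377856 + 0.44·0.167914 = 1.451738
p(1.32) ≈ 1.4517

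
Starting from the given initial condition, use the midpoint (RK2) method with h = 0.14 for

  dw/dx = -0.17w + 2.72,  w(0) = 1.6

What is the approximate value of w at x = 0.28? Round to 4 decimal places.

2.2693

Midpoint: k1 = f(x_n, w_n); k2 = f(x_n + h/2, w_n + (h/2)·k1); w_{n+1} = w_n + h·k2.
x=0.000000, w=1.600000:
  k1 = f(0.000000, 1.600000) = 2.448000
  k2 = f(0.070000, 1.771360) = 2.418869
  w ← 1.600000 + 0.14·2.418869 = 1.938642
x=0.140000, w=1.938642:
  k1 = f(0.140000, 1.938642) = 2.390431
  k2 = f(0.210000, 2.105972) = 2.361985
  w ← 1.938642 + 0.14·2.361985 = 2.269320
w(0.28) ≈ 2.2693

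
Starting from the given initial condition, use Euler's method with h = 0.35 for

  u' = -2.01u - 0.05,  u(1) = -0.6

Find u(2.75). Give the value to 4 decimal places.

Euler: u_{n+1} = u_n + h·f(x_n, u_n).
x=1.000000, u=-0.600000: f=1.156000 → u ← -0.600000 + 0.35·1.156000 = -0.195400
x=1.350000, u=-0.195400: f=0.342754 → u ← -0.195400 + 0.35·0.342754 = -0.075436
x=1.700000, u=-0.075436: f=0.101627 → u ← -0.075436 + 0.35·0.101627 = -0.039867
x=2.050000, u=-0.039867: f=0.030132 → u ← -0.039867 + 0.35·0.030132 = -0.029321
x=2.400000, u=-0.029321: f=0.008934 → u ← -0.029321 + 0.35·0.008934 = -0.026194
u(2.75) ≈ -0.0262

-0.0262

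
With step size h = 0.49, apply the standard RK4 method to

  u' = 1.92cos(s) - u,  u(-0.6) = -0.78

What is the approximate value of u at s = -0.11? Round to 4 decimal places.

RK4: k1 = f(s_n, u_n); k2 = f(s_n + h/2, u_n + (h/2)·k1); k3 = f(s_n + h/2, u_n + (h/2)·k2); k4 = f(s_n + h, u_n + h·k3); u_{n+1} = u_n + (h/6)·(k1 + 2k2 + 2k3 + k4).
s=-0.600000, u=-0.780000:
  k1 = f(-0.600000, -0.780000) = 2.364644
  k2 = f(-0.355000, -0.200662) = 2.000943
  k3 = f(-0.355000, -0.289769) = 2.090050
  k4 = f(-0.110000, 0.244125) = 1.664271
  u ← -0.780000 + (0.49/6)·(k1 + 2k2 + 2k3 + k4) = 0.217224
u(-0.11) ≈ 0.2172

0.2172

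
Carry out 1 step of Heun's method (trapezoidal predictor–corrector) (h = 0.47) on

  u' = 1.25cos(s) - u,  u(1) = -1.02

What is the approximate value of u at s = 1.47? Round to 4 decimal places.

Heun: k1 = f(s_n, u_n); k2 = f(s_n + h, u_n + h·k1); u_{n+1} = u_n + (h/2)·(k1 + k2).
s=1.000000, u=-1.020000:
  k1 = f(1.000000, -1.020000) = 1.695378
  k2 = f(1.470000, -0.223172) = 0.348955
  u ← -1.020000 + (0.47/2)·(1.695378 + 0.348955) = -0.539582
u(1.47) ≈ -0.5396

-0.5396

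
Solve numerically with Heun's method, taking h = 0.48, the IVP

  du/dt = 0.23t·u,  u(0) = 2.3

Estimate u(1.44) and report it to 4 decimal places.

Heun: k1 = f(t_n, u_n); k2 = f(t_n + h, u_n + h·k1); u_{n+1} = u_n + (h/2)·(k1 + k2).
t=0.000000, u=2.300000:
  k1 = f(0.000000, 2.300000) = 0.000000
  k2 = f(0.480000, 2.300000) = 0.253920
  u ← 2.300000 + (0.48/2)·(0.000000 + 0.253920) = 2.360941
t=0.480000, u=2.360941:
  k1 = f(0.480000, 2.360941) = 0.260648
  k2 = f(0.960000, 2.486052) = 0.548920
  u ← 2.360941 + (0.48/2)·(0.260648 + 0.548920) = 2.555237
t=0.960000, u=2.555237:
  k1 = f(0.960000, 2.555237) = 0.564196
  k2 = f(1.440000, 2.826051) = 0.935988
  u ← 2.555237 + (0.48/2)·(0.564196 + 0.935988) = 2.915281
u(1.44) ≈ 2.9153

2.9153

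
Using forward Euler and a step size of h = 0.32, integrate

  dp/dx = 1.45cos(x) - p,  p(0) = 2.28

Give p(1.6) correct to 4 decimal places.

Euler: p_{n+1} = p_n + h·f(x_n, p_n).
x=0.000000, p=2.280000: f=-0.830000 → p ← 2.280000 + 0.32·(-0.830000) = 2.014400
x=0.320000, p=2.014400: f=-0.638009 → p ← 2.014400 + 0.32·(-0.638009) = 1.810237
x=0.640000, p=1.810237: f=-0.647198 → p ← 1.810237 + 0.32·(-0.647198) = 1.603134
x=0.960000, p=1.603134: f=-0.771530 → p ← 1.603134 + 0.32·(-0.771530) = 1.356244
x=1.280000, p=1.356244: f=-0.940507 → p ← 1.356244 + 0.32·(-0.940507) = 1.055282
p(1.6) ≈ 1.0553

1.0553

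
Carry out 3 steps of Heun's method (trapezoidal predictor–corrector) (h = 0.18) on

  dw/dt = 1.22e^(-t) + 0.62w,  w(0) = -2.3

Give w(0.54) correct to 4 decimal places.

-2.5967

Heun: k1 = f(t_n, w_n); k2 = f(t_n + h, w_n + h·k1); w_{n+1} = w_n + (h/2)·(k1 + k2).
t=0.000000, w=-2.300000:
  k1 = f(0.000000, -2.300000) = -0.206000
  k2 = f(0.180000, -2.337080) = -0.429960
  w ← -2.300000 + (0.18/2)·(-0.206000 + (-0.429960)) = -2.357236
t=0.180000, w=-2.357236:
  k1 = f(0.180000, -2.357236) = -0.442457
  k2 = f(0.360000, -2.436879) = -0.659700
  w ← -2.357236 + (0.18/2)·(-0.442457 + (-0.659700)) = -2.456430
t=0.360000, w=-2.456430:
  k1 = f(0.360000, -2.456430) = -0.671822
  k2 = f(0.540000, -2.577358) = -0.887009
  w ← -2.456430 + (0.18/2)·(-0.671822 + (-0.887009)) = -2.596725
w(0.54) ≈ -2.5967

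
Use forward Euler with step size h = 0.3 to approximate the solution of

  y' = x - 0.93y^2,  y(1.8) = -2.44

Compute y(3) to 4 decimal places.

Euler: y_{n+1} = y_n + h·f(x_n, y_n).
x=1.800000, y=-2.440000: f=-3.736848 → y ← -2.440000 + 0.3·(-3.736848) = -3.561054
x=2.100000, y=-3.561054: f=-9.693431 → y ← -3.561054 + 0.3·(-9.693431) = -6.469084
x=2.400000, y=-6.469084: f=-36.519610 → y ← -6.469084 + 0.3·(-36.519610) = -17.424967
x=2.700000, y=-17.424967: f=-279.675403 → y ← -17.424967 + 0.3·(-279.675403) = -101.327588
y(3) ≈ -101.3276

-101.3276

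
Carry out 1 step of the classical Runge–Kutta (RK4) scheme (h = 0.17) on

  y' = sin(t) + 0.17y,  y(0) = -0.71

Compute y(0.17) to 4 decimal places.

RK4: k1 = f(t_n, y_n); k2 = f(t_n + h/2, y_n + (h/2)·k1); k3 = f(t_n + h/2, y_n + (h/2)·k2); k4 = f(t_n + h, y_n + h·k3); y_{n+1} = y_n + (h/6)·(k1 + 2k2 + 2k3 + k4).
t=0.000000, y=-0.710000:
  k1 = f(0.000000, -0.710000) = -0.120700
  k2 = f(0.085000, -0.720259) = -0.037546
  k3 = f(0.085000, -0.713191) = -0.036345
  k4 = f(0.170000, -0.716179) = 0.047432
  y ← -0.710000 + (0.17/6)·(k1 + 2k2 + 2k3 + k4) = -0.716263
y(0.17) ≈ -0.7163

-0.7163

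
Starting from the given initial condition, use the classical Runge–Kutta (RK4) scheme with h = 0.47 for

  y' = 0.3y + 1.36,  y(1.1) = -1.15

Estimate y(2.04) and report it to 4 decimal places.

-0.0478

RK4: k1 = f(x_n, y_n); k2 = f(x_n + h/2, y_n + (h/2)·k1); k3 = f(x_n + h/2, y_n + (h/2)·k2); k4 = f(x_n + h, y_n + h·k3); y_{n+1} = y_n + (h/6)·(k1 + 2k2 + 2k3 + k4).
x=1.100000, y=-1.150000:
  k1 = f(1.100000, -1.150000) = 1.015000
  k2 = f(1.335000, -0.911475) = 1.086558
  k3 = f(1.335000, -0.894659) = 1.091602
  k4 = f(1.570000, -0.636947) = 1.168916
  y ← -1.150000 + (0.47/6)·(k1 + 2k2 + 2k3 + k4) = -0.637682
x=1.570000, y=-0.637682:
  k1 = f(1.570000, -0.637682) = 1.168696
  k2 = f(1.805000, -0.363038) = 1.251089
  k3 = f(1.805000, -0.343676) = 1.256897
  k4 = f(2.040000, -0.046940) = 1.345918
  y ← -0.637682 + (0.47/6)·(k1 + 2k2 + 2k3 + k4) = -0.047786
y(2.04) ≈ -0.0478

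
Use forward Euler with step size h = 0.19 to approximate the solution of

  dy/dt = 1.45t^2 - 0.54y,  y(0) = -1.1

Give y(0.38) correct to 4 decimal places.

Euler: y_{n+1} = y_n + h·f(t_n, y_n).
t=0.000000, y=-1.100000: f=0.594000 → y ← -1.100000 + 0.19·0.594000 = -0.987140
t=0.190000, y=-0.987140: f=0.585401 → y ← -0.987140 + 0.19·0.585401 = -0.875914
y(0.38) ≈ -0.8759

-0.8759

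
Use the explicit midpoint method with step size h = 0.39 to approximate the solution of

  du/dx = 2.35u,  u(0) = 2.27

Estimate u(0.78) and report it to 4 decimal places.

12.3923

Midpoint: k1 = f(x_n, u_n); k2 = f(x_n + h/2, u_n + (h/2)·k1); u_{n+1} = u_n + h·k2.
x=0.000000, u=2.270000:
  k1 = f(0.000000, 2.270000) = 5.334500
  k2 = f(0.195000, 3.310227) = 7.779035
  u ← 2.270000 + 0.39·7.779035 = 5.303824
x=0.390000, u=5.303824:
  k1 = f(0.390000, 5.303824) = 12.463985
  k2 = f(0.585000, 7.734301) = 18.175606
  u ← 5.303824 + 0.39·18.175606 = 12.392310
u(0.78) ≈ 12.3923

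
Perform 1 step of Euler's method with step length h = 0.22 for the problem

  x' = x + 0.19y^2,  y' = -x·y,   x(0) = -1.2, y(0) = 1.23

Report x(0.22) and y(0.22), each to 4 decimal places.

-1.4008, 1.5547

Euler on (x,y): x_{n+1} = x_n + h·x', y_{n+1} = y_n + h·y'.
0.000000: (-1.200000, 1.230000); f=(-0.912549, 1.476000) → (-1.400761, 1.554720)
(x(0.22), y(0.22)) ≈ (-1.4008, 1.5547)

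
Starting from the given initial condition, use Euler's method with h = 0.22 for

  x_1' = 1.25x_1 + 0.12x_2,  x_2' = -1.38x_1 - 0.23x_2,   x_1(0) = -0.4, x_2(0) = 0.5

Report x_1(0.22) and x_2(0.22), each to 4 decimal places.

Euler on (x_1,x_2): x_1_{n+1} = x_1_n + h·x_1', x_2_{n+1} = x_2_n + h·x_2'.
0.000000: (-0.400000, 0.500000); f=(-0.440000, 0.437000) → (-0.496800, 0.596140)
(x_1(0.22), x_2(0.22)) ≈ (-0.4968, 0.5961)

-0.4968, 0.5961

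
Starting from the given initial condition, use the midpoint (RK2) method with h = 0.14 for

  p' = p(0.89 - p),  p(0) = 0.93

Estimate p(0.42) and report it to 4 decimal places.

0.9172

Midpoint: k1 = f(s_n, p_n); k2 = f(s_n + h/2, p_n + (h/2)·k1); p_{n+1} = p_n + h·k2.
s=0.000000, p=0.930000:
  k1 = f(0.000000, 0.930000) = -0.037200
  k2 = f(0.070000, 0.927396) = -0.034681
  p ← 0.930000 + 0.14·(-0.034681) = 0.925145
s=0.140000, p=0.925145:
  k1 = f(0.140000, 0.925145) = -0.032514
  k2 = f(0.210000, 0.922869) = -0.030333
  p ← 0.925145 + 0.14·(-0.030333) = 0.920898
s=0.280000, p=0.920898:
  k1 = f(0.280000, 0.920898) = -0.028454
  k2 = f(0.350000, 0.918906) = -0.026562
  p ← 0.920898 + 0.14·(-0.026562) = 0.917179
p(0.42) ≈ 0.9172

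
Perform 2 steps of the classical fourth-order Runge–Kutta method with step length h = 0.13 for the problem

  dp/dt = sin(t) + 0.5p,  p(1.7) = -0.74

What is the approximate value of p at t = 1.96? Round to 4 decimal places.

-0.5749

RK4: k1 = f(t_n, p_n); k2 = f(t_n + h/2, p_n + (h/2)·k1); k3 = f(t_n + h/2, p_n + (h/2)·k2); k4 = f(t_n + h, p_n + h·k3); p_{n+1} = p_n + (h/6)·(k1 + 2k2 + 2k3 + k4).
t=1.700000, p=-0.740000:
  k1 = f(1.700000, -0.740000) = 0.621665
  k2 = f(1.765000, -0.699592) = 0.631406
  k3 = f(1.765000, -0.698959) = 0.631722
  k4 = f(1.830000, -0.657876) = 0.637656
  p ← -0.740000 + (0.13/6)·(k1 + 2k2 + 2k3 + k4) = -0.657979
t=1.830000, p=-0.657979:
  k1 = f(1.830000, -0.657979) = 0.637605
  k2 = f(1.895000, -0.616535) = 0.639637
  k3 = f(1.895000, -0.616403) = 0.639703
  k4 = f(1.960000, -0.574818) = 0.637803
  p ← -0.657979 + (0.13/6)·(k1 + 2k2 + 2k3 + k4) = -0.574907
p(1.96) ≈ -0.5749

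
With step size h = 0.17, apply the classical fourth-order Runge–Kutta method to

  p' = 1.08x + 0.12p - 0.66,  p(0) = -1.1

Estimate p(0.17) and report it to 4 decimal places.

-1.2203

RK4: k1 = f(x_n, p_n); k2 = f(x_n + h/2, p_n + (h/2)·k1); k3 = f(x_n + h/2, p_n + (h/2)·k2); k4 = f(x_n + h, p_n + h·k3); p_{n+1} = p_n + (h/6)·(k1 + 2k2 + 2k3 + k4).
x=0.000000, p=-1.100000:
  k1 = f(0.000000, -1.100000) = -0.792000
  k2 = f(0.085000, -1.167320) = -0.708278
  k3 = f(0.085000, -1.160204) = -0.707424
  k4 = f(0.170000, -1.220262) = -0.622831
  p ← -1.100000 + (0.17/6)·(k1 + 2k2 + 2k3 + k4) = -1.220310
p(0.17) ≈ -1.2203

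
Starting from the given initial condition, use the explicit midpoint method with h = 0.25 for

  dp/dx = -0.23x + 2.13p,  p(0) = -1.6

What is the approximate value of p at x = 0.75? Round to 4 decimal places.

Midpoint: k1 = f(x_n, p_n); k2 = f(x_n + h/2, p_n + (h/2)·k1); p_{n+1} = p_n + h·k2.
x=0.000000, p=-1.600000:
  k1 = f(0.000000, -1.600000) = -3.408000
  k2 = f(0.125000, -2.026000) = -4.344130
  p ← -1.600000 + 0.25·(-4.344130) = -2.686033
x=0.250000, p=-2.686033:
  k1 = f(0.250000, -2.686033) = -5.778749
  k2 = f(0.375000, -3.408376) = -7.346091
  p ← -2.686033 + 0.25·(-7.346091) = -4.522555
x=0.500000, p=-4.522555:
  k1 = f(0.500000, -4.522555) = -9.748043
  k2 = f(0.625000, -5.741061) = -12.372209
  p ← -4.522555 + 0.25·(-12.372209) = -7.615608
p(0.75) ≈ -7.6156

-7.6156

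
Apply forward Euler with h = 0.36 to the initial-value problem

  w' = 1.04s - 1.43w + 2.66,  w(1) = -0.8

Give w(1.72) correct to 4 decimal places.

Euler: w_{n+1} = w_n + h·f(s_n, w_n).
s=1.000000, w=-0.800000: f=4.844000 → w ← -0.800000 + 0.36·4.844000 = 0.943840
s=1.360000, w=0.943840: f=2.724709 → w ← 0.943840 + 0.36·2.724709 = 1.924735
w(1.72) ≈ 1.9247

1.9247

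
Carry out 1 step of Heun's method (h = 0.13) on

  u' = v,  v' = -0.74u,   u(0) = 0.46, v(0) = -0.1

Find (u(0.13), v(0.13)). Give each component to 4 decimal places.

0.4441, -0.1436

Heun on (u,v): k1 = f(t_n, state_n); k2 = f(t_n + h, state_n + h·k1); state_{n+1} = state_n + (h/2)·(k1 + k2).
0.000000: (0.460000, -0.100000)
  k1 = (-0.100000, -0.340400)
  predictor → (0.447000, -0.144252)
  k2 = (-0.144252, -0.330780)
  → (0.444124, -0.143627)
(u(0.13), v(0.13)) ≈ (0.4441, -0.1436)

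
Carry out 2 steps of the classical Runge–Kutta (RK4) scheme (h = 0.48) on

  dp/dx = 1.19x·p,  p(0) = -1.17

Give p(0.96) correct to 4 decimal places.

-2.0242

RK4: k1 = f(x_n, p_n); k2 = f(x_n + h/2, p_n + (h/2)·k1); k3 = f(x_n + h/2, p_n + (h/2)·k2); k4 = f(x_n + h, p_n + h·k3); p_{n+1} = p_n + (h/6)·(k1 + 2k2 + 2k3 + k4).
x=0.000000, p=-1.170000:
  k1 = f(0.000000, -1.170000) = 0.000000
  k2 = f(0.240000, -1.170000) = -0.334152
  k3 = f(0.240000, -1.250196) = -0.357056
  k4 = f(0.480000, -1.341387) = -0.766200
  p ← -1.170000 + (0.48/6)·(k1 + 2k2 + 2k3 + k4) = -1.341889
x=0.480000, p=-1.341889:
  k1 = f(0.480000, -1.341889) = -0.766487
  k2 = f(0.720000, -1.525846) = -1.307345
  k3 = f(0.720000, -1.655652) = -1.418563
  k4 = f(0.960000, -2.022799) = -2.310846
  p ← -1.341889 + (0.48/6)·(k1 + 2k2 + 2k3 + k4) = -2.024221
p(0.96) ≈ -2.0242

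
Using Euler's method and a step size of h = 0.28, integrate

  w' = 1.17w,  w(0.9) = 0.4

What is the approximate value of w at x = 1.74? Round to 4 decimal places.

Euler: w_{n+1} = w_n + h·f(x_n, w_n).
x=0.900000, w=0.400000: f=0.468000 → w ← 0.400000 + 0.28·0.468000 = 0.531040
x=1.180000, w=0.531040: f=0.621317 → w ← 0.531040 + 0.28·0.621317 = 0.705009
x=1.460000, w=0.705009: f=0.824860 → w ← 0.705009 + 0.28·0.824860 = 0.935970
w(1.74) ≈ 0.9360

0.9360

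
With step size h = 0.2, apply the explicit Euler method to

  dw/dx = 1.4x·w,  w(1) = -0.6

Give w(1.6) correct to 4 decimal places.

-1.4283

Euler: w_{n+1} = w_n + h·f(x_n, w_n).
x=1.000000, w=-0.600000: f=-0.840000 → w ← -0.600000 + 0.2·(-0.840000) = -0.768000
x=1.200000, w=-0.768000: f=-1.290240 → w ← -0.768000 + 0.2·(-1.290240) = -1.026048
x=1.400000, w=-1.026048: f=-2.011054 → w ← -1.026048 + 0.2·(-2.011054) = -1.428259
w(1.6) ≈ -1.4283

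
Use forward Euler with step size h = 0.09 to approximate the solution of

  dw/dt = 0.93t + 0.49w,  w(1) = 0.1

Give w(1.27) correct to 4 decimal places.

0.3991

Euler: w_{n+1} = w_n + h·f(t_n, w_n).
t=1.000000, w=0.100000: f=0.979000 → w ← 0.100000 + 0.09·0.979000 = 0.188110
t=1.090000, w=0.188110: f=1.105874 → w ← 0.188110 + 0.09·1.105874 = 0.287639
t=1.180000, w=0.287639: f=1.238343 → w ← 0.287639 + 0.09·1.238343 = 0.399090
w(1.27) ≈ 0.3991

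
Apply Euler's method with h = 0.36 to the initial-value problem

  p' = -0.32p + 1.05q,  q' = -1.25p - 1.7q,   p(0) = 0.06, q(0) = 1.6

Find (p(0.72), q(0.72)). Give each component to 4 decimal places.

0.8066, -0.0657

Euler on (p,q): p_{n+1} = p_n + h·p', q_{n+1} = q_n + h·q'.
0.000000: (0.060000, 1.600000); f=(1.660800, -2.795000) → (0.657888, 0.593800)
0.360000: (0.657888, 0.593800); f=(0.412966, -1.831820) → (0.806556, -0.065655)
(p(0.72), q(0.72)) ≈ (0.8066, -0.0657)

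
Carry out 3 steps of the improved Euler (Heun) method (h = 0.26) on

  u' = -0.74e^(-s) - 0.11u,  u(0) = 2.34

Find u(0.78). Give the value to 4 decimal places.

Heun: k1 = f(s_n, u_n); k2 = f(s_n + h, u_n + h·k1); u_{n+1} = u_n + (h/2)·(k1 + k2).
s=0.000000, u=2.340000:
  k1 = f(0.000000, 2.340000) = -0.997400
  k2 = f(0.260000, 2.080676) = -0.799453
  u ← 2.340000 + (0.26/2)·(-0.997400 + (-0.799453)) = 2.106409
s=0.260000, u=2.106409:
  k1 = f(0.260000, 2.106409) = -0.802283
  k2 = f(0.520000, 1.897816) = -0.648705
  u ← 2.106409 + (0.26/2)·(-0.802283 + (-0.648705)) = 1.917781
s=0.520000, u=1.917781:
  k1 = f(0.520000, 1.917781) = -0.650901
  k2 = f(0.780000, 1.748546) = -0.531561
  u ← 1.917781 + (0.26/2)·(-0.650901 + (-0.531561)) = 1.764061
u(0.78) ≈ 1.7641

1.7641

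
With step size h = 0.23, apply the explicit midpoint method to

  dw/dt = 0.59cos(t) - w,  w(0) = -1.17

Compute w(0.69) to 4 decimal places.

-0.3260

Midpoint: k1 = f(t_n, w_n); k2 = f(t_n + h/2, w_n + (h/2)·k1); w_{n+1} = w_n + h·k2.
t=0.000000, w=-1.170000:
  k1 = f(0.000000, -1.170000) = 1.760000
  k2 = f(0.115000, -0.967600) = 1.553703
  w ← -1.170000 + 0.23·1.553703 = -0.812648
t=0.230000, w=-0.812648:
  k1 = f(0.230000, -0.812648) = 1.387112
  k2 = f(0.345000, -0.653131) = 1.208365
  w ← -0.812648 + 0.23·1.208365 = -0.534724
t=0.460000, w=-0.534724:
  k1 = f(0.460000, -0.534724) = 1.063395
  k2 = f(0.575000, -0.412434) = 0.907557
  w ← -0.534724 + 0.23·0.907557 = -0.325986
w(0.69) ≈ -0.3260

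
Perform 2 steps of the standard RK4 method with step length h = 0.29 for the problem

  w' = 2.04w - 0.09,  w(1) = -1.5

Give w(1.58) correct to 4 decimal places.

RK4: k1 = f(x_n, w_n); k2 = f(x_n + h/2, w_n + (h/2)·k1); k3 = f(x_n + h/2, w_n + (h/2)·k2); k4 = f(x_n + h, w_n + h·k3); w_{n+1} = w_n + (h/6)·(k1 + 2k2 + 2k3 + k4).
x=1.000000, w=-1.500000:
  k1 = f(1.000000, -1.500000) = -3.150000
  k2 = f(1.145000, -1.956750) = -4.081770
  k3 = f(1.145000, -2.091857) = -4.357388
  k4 = f(1.290000, -2.763642) = -5.727830
  w ← -1.500000 + (0.29/6)·(k1 + 2k2 + 2k3 + k4) = -2.744880
x=1.290000, w=-2.744880:
  k1 = f(1.290000, -2.744880) = -5.689556
  k2 = f(1.435000, -3.569866) = -7.372527
  k3 = f(1.435000, -3.813897) = -7.870349
  k4 = f(1.580000, -5.027282) = -10.345655
  w ← -2.744880 + (0.29/6)·(k1 + 2k2 + 2k3 + k4) = -4.993394
w(1.58) ≈ -4.9934

-4.9934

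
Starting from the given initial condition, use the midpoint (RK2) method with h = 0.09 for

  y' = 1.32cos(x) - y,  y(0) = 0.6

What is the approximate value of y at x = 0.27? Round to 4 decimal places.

0.7662

Midpoint: k1 = f(x_n, y_n); k2 = f(x_n + h/2, y_n + (h/2)·k1); y_{n+1} = y_n + h·k2.
x=0.000000, y=0.600000:
  k1 = f(0.000000, 0.600000) = 0.720000
  k2 = f(0.045000, 0.632400) = 0.686264
  y ← 0.600000 + 0.09·0.686264 = 0.661764
x=0.090000, y=0.661764:
  k1 = f(0.090000, 0.661764) = 0.652894
  k2 = f(0.135000, 0.691144) = 0.616846
  y ← 0.661764 + 0.09·0.616846 = 0.717280
x=0.180000, y=0.717280:
  k1 = f(0.180000, 0.717280) = 0.581394
  k2 = f(0.225000, 0.743443) = 0.543286
  y ← 0.717280 + 0.09·0.543286 = 0.766176
y(0.27) ≈ 0.7662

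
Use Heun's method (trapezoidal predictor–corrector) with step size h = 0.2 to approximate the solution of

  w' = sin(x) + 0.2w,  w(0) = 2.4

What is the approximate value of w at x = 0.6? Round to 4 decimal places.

Heun: k1 = f(x_n, w_n); k2 = f(x_n + h, w_n + h·k1); w_{n+1} = w_n + (h/2)·(k1 + k2).
x=0.000000, w=2.400000:
  k1 = f(0.000000, 2.400000) = 0.480000
  k2 = f(0.200000, 2.496000) = 0.697869
  w ← 2.400000 + (0.2/2)·(0.480000 + 0.697869) = 2.517787
x=0.200000, w=2.517787:
  k1 = f(0.200000, 2.517787) = 0.702227
  k2 = f(0.400000, 2.658232) = 0.921065
  w ← 2.517787 + (0.2/2)·(0.702227 + 0.921065) = 2.680116
x=0.400000, w=2.680116:
  k1 = f(0.400000, 2.680116) = 0.925442
  k2 = f(0.600000, 2.865204) = 1.137683
  w ← 2.680116 + (0.2/2)·(0.925442 + 1.137683) = 2.886429
w(0.6) ≈ 2.8864

2.8864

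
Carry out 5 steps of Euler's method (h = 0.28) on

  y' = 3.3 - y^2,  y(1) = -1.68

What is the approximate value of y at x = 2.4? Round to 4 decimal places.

Euler: y_{n+1} = y_n + h·f(x_n, y_n).
x=1.000000, y=-1.680000: f=0.477600 → y ← -1.680000 + 0.28·0.477600 = -1.546272
x=1.280000, y=-1.546272: f=0.909043 → y ← -1.546272 + 0.28·0.909043 = -1.291740
x=1.560000, y=-1.291740: f=1.631408 → y ← -1.291740 + 0.28·1.631408 = -0.834946
x=1.840000, y=-0.834946: f=2.602866 → y ← -0.834946 + 0.28·2.602866 = -0.106143
x=2.120000, y=-0.106143: f=3.288734 → y ← -0.106143 + 0.28·3.288734 = 0.814702
y(2.4) ≈ 0.8147

0.8147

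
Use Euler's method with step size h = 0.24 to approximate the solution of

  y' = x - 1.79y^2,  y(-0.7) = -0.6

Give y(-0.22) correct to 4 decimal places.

Euler: y_{n+1} = y_n + h·f(x_n, y_n).
x=-0.700000, y=-0.600000: f=-1.344400 → y ← -0.600000 + 0.24·(-1.344400) = -0.922656
x=-0.460000, y=-0.922656: f=-1.983816 → y ← -0.922656 + 0.24·(-1.983816) = -1.398772
y(-0.22) ≈ -1.3988

-1.3988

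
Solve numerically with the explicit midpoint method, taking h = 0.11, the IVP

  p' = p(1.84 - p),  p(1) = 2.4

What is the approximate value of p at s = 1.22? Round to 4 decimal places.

Midpoint: k1 = f(s_n, p_n); k2 = f(s_n + h/2, p_n + (h/2)·k1); p_{n+1} = p_n + h·k2.
s=1.000000, p=2.400000:
  k1 = f(1.000000, 2.400000) = -1.344000
  k2 = f(1.055000, 2.326080) = -1.130661
  p ← 2.400000 + 0.11·(-1.130661) = 2.275627
s=1.110000, p=2.275627:
  k1 = f(1.110000, 2.275627) = -0.991325
  k2 = f(1.165000, 2.221104) = -0.846473
  p ← 2.275627 + 0.11·(-0.846473) = 2.182515
p(1.22) ≈ 2.1825

2.1825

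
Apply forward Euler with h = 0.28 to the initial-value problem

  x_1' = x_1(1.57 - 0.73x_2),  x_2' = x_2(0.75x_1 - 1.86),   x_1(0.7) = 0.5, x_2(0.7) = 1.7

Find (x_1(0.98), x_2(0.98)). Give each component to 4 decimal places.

Euler on (x_1,x_2): x_1_{n+1} = x_1_n + h·x_1', x_2_{n+1} = x_2_n + h·x_2'.
0.700000: (0.500000, 1.700000); f=(0.164500, -2.524500) → (0.546060, 0.993140)
(x_1(0.98), x_2(0.98)) ≈ (0.5461, 0.9931)

0.5461, 0.9931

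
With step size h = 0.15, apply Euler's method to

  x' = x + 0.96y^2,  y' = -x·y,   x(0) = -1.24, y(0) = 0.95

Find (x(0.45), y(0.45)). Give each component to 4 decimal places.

Euler on (x,y): x_{n+1} = x_n + h·x', y_{n+1} = y_n + h·y'.
0.000000: (-1.240000, 0.950000); f=(-0.373600, 1.178000) → (-1.296040, 1.126700)
0.150000: (-1.296040, 1.126700); f=(-0.077365, 1.460248) → (-1.307645, 1.345737)
0.300000: (-1.307645, 1.345737); f=(0.430924, 1.759746) → (-1.243006, 1.609699)
(x(0.45), y(0.45)) ≈ (-1.2430, 1.6097)

-1.2430, 1.6097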